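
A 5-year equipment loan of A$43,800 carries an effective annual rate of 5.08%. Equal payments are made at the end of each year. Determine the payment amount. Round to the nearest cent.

A$10,139.08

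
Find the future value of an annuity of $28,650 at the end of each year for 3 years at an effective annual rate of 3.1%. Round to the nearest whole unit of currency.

Accumulation factor s(3|0.031) = 3.093961; FV = 28650 × 3.093961 = 88,641.9826

$88,642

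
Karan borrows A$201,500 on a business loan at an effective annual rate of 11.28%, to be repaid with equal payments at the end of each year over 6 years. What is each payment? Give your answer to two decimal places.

Annuity-PV factor = 4.196632; PMT = 201500 / 4.196632 = 48,014.6965

A$48,014.70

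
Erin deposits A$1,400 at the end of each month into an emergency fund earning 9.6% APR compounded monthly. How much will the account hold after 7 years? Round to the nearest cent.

Periodic rate i = 0.096/12 = 0.008; n = 7 × 12 = 84 periods.
FV = 1400 × [(1+0.008)^84 − 1] / 0.008 = 1400 × 119.115137 = 166,761.1921

A$166,761.19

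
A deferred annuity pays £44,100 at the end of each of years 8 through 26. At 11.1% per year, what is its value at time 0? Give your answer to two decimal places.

£164,422.60

Value one period before first payment (t=7): 44100 × [1 − (1+0.111)^(−19)] / 0.111 = 44100 × 7.789711 = 343,526.2506
PV₀ = 343,526.2506 / (1+0.111)^7 = 343,526.2506 / 2.089288 = 164,422.6020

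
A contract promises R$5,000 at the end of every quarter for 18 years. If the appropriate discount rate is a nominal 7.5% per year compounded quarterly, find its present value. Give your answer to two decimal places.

i = 0.075/4 = 0.01875 per quarter; n = 18·4 = 72.
PV = 5000 × [1 − (1+0.01875)^(−72)] / 0.01875 = 5000 × 39.333271 = 196,666.3562

R$196,666.36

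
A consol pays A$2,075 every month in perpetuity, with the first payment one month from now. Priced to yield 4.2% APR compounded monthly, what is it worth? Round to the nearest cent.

Periodic rate i = 0.042/12 = 0.0035.
PV = PMT / i = 2075 / 0.0035 = 592,857.1429

A$592,857.14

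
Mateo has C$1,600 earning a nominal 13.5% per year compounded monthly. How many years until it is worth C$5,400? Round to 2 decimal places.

9.06 years

Periodic rate i = 0.135/12 = 0.01125.
(1+i)^n = 5400/1600 = 3.37500, so n = ln 3.37500 / ln 1.01125 = 108.7311 months
= 108.7311/12 years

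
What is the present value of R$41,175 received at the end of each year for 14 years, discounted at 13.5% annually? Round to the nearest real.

Annuity factor a(14|0.135) = 6.149281; PV = 41175 × 6.149281 = 253,196.6581

R$253,197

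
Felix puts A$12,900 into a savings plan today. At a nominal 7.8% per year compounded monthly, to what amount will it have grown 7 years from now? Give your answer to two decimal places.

A$22,230.39

i = 0.078/12 = 0.0065 per month; n = 7·12 = 84.
FV = 12,900 × (1 + 0.0065)^84 = 22,230.3943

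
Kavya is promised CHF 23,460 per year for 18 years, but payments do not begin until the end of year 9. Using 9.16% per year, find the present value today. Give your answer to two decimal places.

CHF 100,806.33

PV at t=8 (ordinary 18-year annuity): 23460 × a(18|0.0916) = 23460 × 8.662994 = 203,233.8291
PV₀ = 203,233.8291 / (1+0.0916)^8 = 203,233.8291 / 2.016082 = 100,806.3253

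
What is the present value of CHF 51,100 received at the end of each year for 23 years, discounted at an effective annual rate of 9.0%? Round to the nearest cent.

CHF 489,548.57

PV = 51100 × [1 − (1+0.09)^(−23)] / 0.09 = 51100 × 9.580207 = 489,548.5689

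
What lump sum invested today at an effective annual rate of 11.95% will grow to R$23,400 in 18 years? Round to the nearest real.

R$3,067

PV = FV·(1+i)^(−n) = 23,400 × 0.131089 = 3,067.4825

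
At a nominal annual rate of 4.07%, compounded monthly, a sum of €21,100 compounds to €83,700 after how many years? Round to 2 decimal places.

33.91 years

Periodic rate i = 0.0407/12 = 0.00339167.
n = ln(83700/21100) / ln(1+0.00339167) = ln(3.96682) / 0.003386 = 406.9685 months
= 406.9685/12 years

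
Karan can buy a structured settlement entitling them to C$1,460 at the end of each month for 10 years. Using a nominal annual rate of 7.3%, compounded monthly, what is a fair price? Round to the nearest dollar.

i = 0.073/12 = 0.00608333 per month; n = 10·12 = 120.
PV = 1460 × [1 − (1+0.00608333)^(−120)] / 0.00608333 = 1460 × 84.990265 = 124,085.7868

C$124,086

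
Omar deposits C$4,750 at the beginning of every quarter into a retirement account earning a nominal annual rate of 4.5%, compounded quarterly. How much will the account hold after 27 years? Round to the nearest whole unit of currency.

Periodic rate i = 0.045/4 = 0.01125; n = 27 × 4 = 108 periods.
FV = PMT · [(1+i)^n − 1] / i × (1+i) = 4750 · 211.014966 = 1,002,321.0873
Payments are at the start of each period, so multiply by (1+i).

C$1,002,321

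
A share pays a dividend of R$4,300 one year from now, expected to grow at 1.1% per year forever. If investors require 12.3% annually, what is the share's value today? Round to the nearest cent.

R$38,392.86

PV = PMT / (i − g) = 4300 / (0.123 − 0.011) = 4300 / 0.112000 = 38,392.8571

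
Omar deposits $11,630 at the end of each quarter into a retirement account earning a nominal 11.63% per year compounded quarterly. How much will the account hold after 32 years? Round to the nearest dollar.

$15,277,599

i = 0.1163/4 = 0.029075 per quarter; n = 32·4 = 128.
FV = 11630 × [(1+0.029075)^128 − 1] / 0.029075 = 11630 × 1313.637023 = 15,277,598.5776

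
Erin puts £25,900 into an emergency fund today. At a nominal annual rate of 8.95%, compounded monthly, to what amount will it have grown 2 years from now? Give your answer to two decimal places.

i = 0.0895/12 = 0.00745833 per month; n = 2·12 = 24.
FV = 25,900 × (1 + 0.00745833)^24 = 30,956.3686

£30,956.37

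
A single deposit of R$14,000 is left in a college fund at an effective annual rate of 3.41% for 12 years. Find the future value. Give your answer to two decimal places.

R$20,935.27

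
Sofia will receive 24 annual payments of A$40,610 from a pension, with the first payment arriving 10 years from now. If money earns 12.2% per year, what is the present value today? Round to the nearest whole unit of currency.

PV at t=9 (ordinary 24-year annuity): 40610 × a(24|0.122) = 40610 × 7.679339 = 311,857.9555
Discount back 9 years: 311,857.9555 × (1+0.122)^(−9) = 311,857.9555 × 0.354866 = 110,667.7589

A$110,668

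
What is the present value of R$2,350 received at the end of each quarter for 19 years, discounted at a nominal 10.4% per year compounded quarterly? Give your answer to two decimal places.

R$77,534.85

With 4 periods per year: i = 0.026, n = 76.
PV = PMT · [1 − (1+i)^(−n)] / i = 2350 · 32.993554 = 77,534.8530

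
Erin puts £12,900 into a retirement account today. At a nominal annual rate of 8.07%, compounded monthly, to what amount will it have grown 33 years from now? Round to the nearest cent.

With 12 periods per year: i = 0.006725, n = 396.
FV = PV·(1+i)^n = 12,900 × 14.213401 = 183,352.8765

£183,352.88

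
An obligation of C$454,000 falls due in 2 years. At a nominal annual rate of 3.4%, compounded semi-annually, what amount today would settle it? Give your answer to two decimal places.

C$424,396.74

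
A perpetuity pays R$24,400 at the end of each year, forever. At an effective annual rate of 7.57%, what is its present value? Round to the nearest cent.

R$322,324.97

PV = PMT / i = 24400 / 0.0757 = 322,324.9670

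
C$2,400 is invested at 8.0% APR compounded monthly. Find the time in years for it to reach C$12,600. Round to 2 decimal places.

20.80 years

Periodic rate i = 0.08/12 = 0.00666667.
n = ln(12600/2400) / ln(1+0.00666667) = ln(5.25000) / 0.006645 = 249.5624 months
= 249.5624/12 years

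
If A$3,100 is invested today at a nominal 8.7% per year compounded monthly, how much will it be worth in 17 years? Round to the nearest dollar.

A$13,532

With 12 periods per year: i = 0.00725, n = 204.
FV = PV·(1+i)^n = 3,100 × 4.365202 = 13,532.1253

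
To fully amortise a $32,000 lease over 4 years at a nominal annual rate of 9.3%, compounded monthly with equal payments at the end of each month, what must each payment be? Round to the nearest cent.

With 12 periods per year: i = 0.00775, n = 48.
Annuity-PV factor = 39.955671; PMT = 32000 / 39.955671 = 800.8876

$800.89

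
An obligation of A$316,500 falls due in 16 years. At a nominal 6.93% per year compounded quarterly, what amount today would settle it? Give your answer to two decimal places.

A$105,426.99

With 4 periods per year: i = 0.017325, n = 64.
PV = 316,500 / (1 + 0.017325)^64 = 316,500 / 3.002077 = 105,426.9932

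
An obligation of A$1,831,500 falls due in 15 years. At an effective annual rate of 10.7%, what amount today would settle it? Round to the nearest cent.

PV = 1,831,500 / (1 + 0.107)^15 = 1,831,500 / 4.594247 = 398,650.7723

A$398,650.77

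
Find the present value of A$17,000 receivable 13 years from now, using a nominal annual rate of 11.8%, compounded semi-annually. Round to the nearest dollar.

i = 0.118/2 = 0.059 per half-year; n = 13·2 = 26.
PV = 17,000 / (1 + 0.059)^26 = 17,000 / 4.439100 = 3,829.6048

A$3,830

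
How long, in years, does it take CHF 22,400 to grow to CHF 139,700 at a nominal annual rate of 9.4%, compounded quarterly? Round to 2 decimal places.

Periodic rate i = 0.094/4 = 0.0235.
n = ln(139700/22400) / ln(1+0.0235) = ln(6.23661) / 0.023228 = 78.8026 quarters
= 78.8026/4 years

19.70 years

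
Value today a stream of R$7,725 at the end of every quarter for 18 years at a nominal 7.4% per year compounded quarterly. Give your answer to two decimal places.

R$306,001.44

i = 0.074/4 = 0.0185 per quarter; n = 18·4 = 72.
Annuity factor a(72|0.0185) = 39.611837; PV = 7725 × 39.611837 = 306,001.4399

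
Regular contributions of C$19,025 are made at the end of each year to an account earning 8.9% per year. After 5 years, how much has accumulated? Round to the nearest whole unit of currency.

C$113,632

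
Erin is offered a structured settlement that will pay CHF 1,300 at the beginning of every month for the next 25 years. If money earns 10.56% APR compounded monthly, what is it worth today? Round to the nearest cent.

With 12 periods per year: i = 0.0088, n = 300.
Annuity factor a(300|0.0088) × (1+i) = 106.360748; PV = 1300 × 106.360748 = 138,268.9719
Payments are at the start of each period, so multiply by (1+i).

CHF 138,268.97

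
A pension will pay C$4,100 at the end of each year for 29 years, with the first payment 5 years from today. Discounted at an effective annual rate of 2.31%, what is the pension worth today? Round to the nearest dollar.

C$78,458

PV at t=4 (ordinary 29-year annuity): 4100 × a(29|0.0231) = 4100 × 20.966478 = 85,962.5581
Discount back 4 years: 85,962.5581 × (1+0.0231)^(−4) = 85,962.5581 × 0.912699 = 78,457.9565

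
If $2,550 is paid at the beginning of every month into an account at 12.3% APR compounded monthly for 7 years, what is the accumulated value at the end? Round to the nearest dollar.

$340,598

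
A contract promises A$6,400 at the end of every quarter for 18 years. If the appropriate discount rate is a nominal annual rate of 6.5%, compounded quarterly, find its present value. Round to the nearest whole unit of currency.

Periodic rate i = 0.065/4 = 0.01625; n = 18 × 4 = 72 periods.
PV = PMT · [1 − (1+i)^(−n)] / i = 6400 · 42.258489 = 270,454.3284

A$270,454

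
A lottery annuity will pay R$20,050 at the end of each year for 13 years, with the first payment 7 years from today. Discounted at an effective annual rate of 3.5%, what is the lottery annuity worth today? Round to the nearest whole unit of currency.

Value one period before first payment (t=6): 20050 × [1 − (1+0.035)^(−13)] / 0.035 = 20050 × 10.302738 = 206,569.9067
Discount back 6 years: 206,569.9067 × (1+0.035)^(−6) = 206,569.9067 × 0.813501 = 168,044.7522

R$168,045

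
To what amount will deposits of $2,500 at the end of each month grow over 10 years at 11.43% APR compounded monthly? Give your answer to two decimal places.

i = 0.1143/12 = 0.009525 per month; n = 10·12 = 120.
Accumulation factor s(120|0.009525) = 222.492847; FV = 2500 × 222.492847 = 556,232.1185

$556,232.12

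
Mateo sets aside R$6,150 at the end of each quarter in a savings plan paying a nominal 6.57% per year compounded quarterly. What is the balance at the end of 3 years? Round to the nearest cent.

R$80,845.77

With 4 periods per year: i = 0.016425, n = 12.
FV = 6150 × [(1+0.016425)^12 − 1] / 0.016425 = 6150 × 13.145654 = 80,845.7716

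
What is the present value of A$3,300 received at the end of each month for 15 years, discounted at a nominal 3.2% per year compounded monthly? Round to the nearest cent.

A$471,266.19

Periodic rate i = 0.032/12 = 0.00266667; n = 15 × 12 = 180 periods.
Annuity factor a(180|0.00266667) = 142.807936; PV = 3300 × 142.807936 = 471,266.1894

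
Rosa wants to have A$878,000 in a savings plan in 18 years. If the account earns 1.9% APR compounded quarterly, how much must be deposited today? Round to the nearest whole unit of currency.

A$624,191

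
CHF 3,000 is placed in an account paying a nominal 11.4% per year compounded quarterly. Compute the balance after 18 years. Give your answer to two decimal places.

CHF 22,689.79

i = 0.114/4 = 0.0285 per quarter; n = 18·4 = 72.
3,000 × (1+0.0285)^72 = 3,000 × 7.563265 = 22,689.7948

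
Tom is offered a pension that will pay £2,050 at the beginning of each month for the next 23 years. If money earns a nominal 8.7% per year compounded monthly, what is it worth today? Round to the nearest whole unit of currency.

£246,024

i = 0.087/12 = 0.00725 per month; n = 23·12 = 276.
PV = 2050 × [1 − (1+0.00725)^(−276)] / 0.00725 × (1+i) = 2050 × 120.011473 = 246,023.5187
(Beginning-of-period payments → annuity-due factor ×(1+i).)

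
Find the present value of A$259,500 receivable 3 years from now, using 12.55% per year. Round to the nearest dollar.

PV = 259,500 / (1 + 0.1255)^3 = 259,500 / 1.425727 = 182,012.3530

A$182,012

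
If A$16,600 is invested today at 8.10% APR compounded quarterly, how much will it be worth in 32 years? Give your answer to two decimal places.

A$216,049.53

Periodic rate i = 0.081/4 = 0.02025; n = 32 × 4 = 128 periods.
FV = 16,600 × (1 + 0.02025)^128 = 216,049.5316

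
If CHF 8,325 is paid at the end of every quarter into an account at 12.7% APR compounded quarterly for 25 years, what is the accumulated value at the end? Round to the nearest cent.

With 4 periods per year: i = 0.03175, n = 100.
FV = 8325 × [(1+0.03175)^100 − 1] / 0.03175 = 8325 × 685.809213 = 5,709,361.6997

CHF 5,709,361.70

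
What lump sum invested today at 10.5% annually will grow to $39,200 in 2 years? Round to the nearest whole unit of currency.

$32,104

Discount factor = (1+0.105)^(−2) = 0.818984; PV = 39,200 × 0.818984 = 32,104.1748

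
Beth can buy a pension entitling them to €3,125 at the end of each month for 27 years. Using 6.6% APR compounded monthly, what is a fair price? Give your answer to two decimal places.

€472,088.09

i = 0.066/12 = 0.0055 per month; n = 27·12 = 324.
Annuity factor a(324|0.0055) = 151.068188; PV = 3125 × 151.068188 = 472,088.0876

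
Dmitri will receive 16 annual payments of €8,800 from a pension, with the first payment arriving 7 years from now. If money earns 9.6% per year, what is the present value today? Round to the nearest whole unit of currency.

€40,686

PV at t=6 (ordinary 16-year annuity): 8800 × a(16|0.096) = 8800 × 8.013633 = 70,519.9682
PV₀ = 70,519.9682 / (1+0.096)^6 = 70,519.9682 / 1.733258 = 40,686.3549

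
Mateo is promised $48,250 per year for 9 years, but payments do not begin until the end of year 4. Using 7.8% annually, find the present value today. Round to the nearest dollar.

$242,619

Value one period before first payment (t=3): 48250 × [1 − (1+0.078)^(−9)] / 0.078 = 48250 × 6.299177 = 303,935.3014
PV₀ = 303,935.3014 / (1+0.078)^3 = 303,935.3014 / 1.252727 = 242,619.0304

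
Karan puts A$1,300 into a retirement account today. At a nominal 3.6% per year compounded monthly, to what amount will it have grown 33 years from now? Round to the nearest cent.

Periodic rate i = 0.036/12 = 0.003; n = 33 × 12 = 396 periods.
FV = PV·(1+i)^n = 1,300 × 3.274685 = 4,257.0900

A$4,257.09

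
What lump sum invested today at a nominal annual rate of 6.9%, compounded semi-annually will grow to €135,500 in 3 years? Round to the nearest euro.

i = 0.069/2 = 0.0345 per half-year; n = 3·2 = 6.
PV = FV·(1+i)^(−n) = 135,500 × 0.815863 = 110,549.3836

€110,549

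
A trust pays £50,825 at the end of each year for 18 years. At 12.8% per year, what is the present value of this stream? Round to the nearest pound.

£351,644

Annuity factor a(18|0.128) = 6.918729; PV = 50825 × 6.918729 = 351,644.4038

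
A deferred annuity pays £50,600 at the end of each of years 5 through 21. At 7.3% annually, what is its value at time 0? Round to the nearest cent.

£365,066.22

PV at t=4 (ordinary 17-year annuity): 50600 × a(17|0.073) = 50600 × 9.563570 = 483,916.6244
Discount back 4 years: 483,916.6244 × (1+0.073)^(−4) = 483,916.6244 × 0.754399 = 365,066.2243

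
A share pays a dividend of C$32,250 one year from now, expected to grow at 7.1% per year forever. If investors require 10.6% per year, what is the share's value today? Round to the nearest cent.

C$921,428.57

PV = PMT / (i − g) = 32250 / (0.106 − 0.071) = 32250 / 0.035000 = 921,428.5714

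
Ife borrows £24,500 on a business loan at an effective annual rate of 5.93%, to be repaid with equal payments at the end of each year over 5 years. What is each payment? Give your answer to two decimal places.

PMT = 24500 / ( [1 − (1+0.0593)^(−5)] / 0.0593 ) = 24500 / 4.220397 = 5,805.1404

£5,805.14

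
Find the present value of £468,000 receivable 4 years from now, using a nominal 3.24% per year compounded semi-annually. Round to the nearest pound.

i = 0.0324/2 = 0.0162 per half-year; n = 4·2 = 8.
Discount factor = (1+0.0162)^(−8) = 0.879360; PV = 468,000 × 0.879360 = 411,540.2608

£411,540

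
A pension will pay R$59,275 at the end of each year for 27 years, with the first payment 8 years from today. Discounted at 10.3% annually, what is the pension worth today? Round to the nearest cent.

Value one period before first payment (t=7): 59275 × [1 − (1+0.103)^(−27)] / 0.103 = 59275 × 9.020682 = 534,700.9031
Discount back 7 years: 534,700.9031 × (1+0.103)^(−7) = 534,700.9031 × 0.503467 = 269,204.5095

R$269,204.51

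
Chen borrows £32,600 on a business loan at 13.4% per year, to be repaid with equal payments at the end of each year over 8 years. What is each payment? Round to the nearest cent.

£6,886.69

Annuity-PV factor = 4.733767; PMT = 32600 / 4.733767 = 6,886.6933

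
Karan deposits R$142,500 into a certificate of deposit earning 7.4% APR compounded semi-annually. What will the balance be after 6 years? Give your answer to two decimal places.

R$220,373.79

With 2 periods per year: i = 0.037, n = 12.
142,500 × (1+0.037)^12 = 142,500 × 1.546483 = 220,373.7901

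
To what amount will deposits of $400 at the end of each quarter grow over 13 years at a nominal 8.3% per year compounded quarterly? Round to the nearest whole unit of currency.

$36,808

With 4 periods per year: i = 0.02075, n = 52.
Accumulation factor s(52|0.02075) = 92.020818; FV = 400 × 92.020818 = 36,808.3272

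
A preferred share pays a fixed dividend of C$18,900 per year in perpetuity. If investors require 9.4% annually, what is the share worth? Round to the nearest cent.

PV = PMT / i = 18900 / 0.094 = 201,063.8298

C$201,063.83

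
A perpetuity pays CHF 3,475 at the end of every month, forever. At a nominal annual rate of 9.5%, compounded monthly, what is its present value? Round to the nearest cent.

Periodic rate i = 0.095/12 = 0.00791667.
PV = C/r = 3475/0.00791667 = 438,947.3684

CHF 438,947.37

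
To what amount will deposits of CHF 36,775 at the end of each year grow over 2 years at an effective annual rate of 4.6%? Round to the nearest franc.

FV = 36775 × [(1+0.046)^2 − 1] / 0.046 = 36775 × 2.046000 = 75,241.6500

CHF 75,242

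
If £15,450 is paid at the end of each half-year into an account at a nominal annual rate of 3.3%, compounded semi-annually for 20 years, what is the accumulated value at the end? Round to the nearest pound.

Periodic rate i = 0.033/2 = 0.0165; n = 20 × 2 = 40 periods.
FV = PMT · [(1+i)^n − 1] / i = 15450 · 56.024235 = 865,574.4240

£865,574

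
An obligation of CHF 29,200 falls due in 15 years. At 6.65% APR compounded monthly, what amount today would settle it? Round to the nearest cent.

i = 0.0665/12 = 0.00554167 per month; n = 15·12 = 180.
PV = FV·(1+i)^(−n) = 29,200 × 0.369817 = 10,798.6643

CHF 10,798.66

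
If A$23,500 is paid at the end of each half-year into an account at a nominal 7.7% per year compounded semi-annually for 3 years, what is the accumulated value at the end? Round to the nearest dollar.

i = 0.077/2 = 0.0385 per half-year; n = 3·2 = 6.
FV = 23500 × [(1+0.0385)^6 − 1] / 0.0385 = 23500 × 6.608014 = 155,288.3353

A$155,288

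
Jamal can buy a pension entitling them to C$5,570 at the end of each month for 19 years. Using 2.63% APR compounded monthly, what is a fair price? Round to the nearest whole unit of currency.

i = 0.0263/12 = 0.00219167 per month; n = 19·12 = 228.
PV = PMT · [1 − (1+i)^(−n)] / i = 5570 · 179.295294 = 998,674.7872

C$998,675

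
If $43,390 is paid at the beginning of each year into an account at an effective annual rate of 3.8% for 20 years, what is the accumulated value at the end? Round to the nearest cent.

FV = PMT · [(1+i)^n − 1] / i × (1+i) = 43390 · 30.276034 = 1,313,677.1023
Payments are at the start of each period, so multiply by (1+i).

$1,313,677.10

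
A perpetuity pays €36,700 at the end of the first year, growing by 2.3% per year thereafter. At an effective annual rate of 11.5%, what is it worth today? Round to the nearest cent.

PV = PMT / (i − g) = 36700 / (0.115 − 0.023) = 36700 / 0.092000 = 398,913.0435

€398,913.04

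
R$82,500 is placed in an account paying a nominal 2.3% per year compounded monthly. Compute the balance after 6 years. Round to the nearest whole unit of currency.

R$94,695

i = 0.023/12 = 0.00191667 per month; n = 6·12 = 72.
82,500 × (1+0.00191667)^72 = 82,500 × 1.147824 = 94,695.4746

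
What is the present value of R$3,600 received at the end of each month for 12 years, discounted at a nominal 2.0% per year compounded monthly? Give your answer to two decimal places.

Periodic rate i = 0.02/12 = 0.00166667; n = 12 × 12 = 144 periods.
Annuity factor a(144|0.00166667) = 127.928983; PV = 3600 × 127.928983 = 460,544.3401

R$460,544.34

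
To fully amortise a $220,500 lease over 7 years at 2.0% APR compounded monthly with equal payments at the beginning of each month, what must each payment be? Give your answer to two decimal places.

i = 0.02/12 = 0.00166667 per month; n = 7·12 = 84.
PMT = 220500 / ( [1 − (1+0.00166667)^(−84)] / 0.00166667 × (1+i) ) = 220500 / 78.454808 = 2,810.5352

$2,810.54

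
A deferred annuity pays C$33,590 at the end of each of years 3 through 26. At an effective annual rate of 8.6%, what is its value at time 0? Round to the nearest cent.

Value one period before first payment (t=2): 33590 × [1 − (1+0.086)^(−24)] / 0.086 = 33590 × 10.022498 = 336,655.7009
PV₀ = 336,655.7009 / (1+0.086)^2 = 336,655.7009 / 1.179396 = 285,447.5519

C$285,447.55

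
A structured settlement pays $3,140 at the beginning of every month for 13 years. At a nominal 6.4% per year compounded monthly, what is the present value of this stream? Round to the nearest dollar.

Periodic rate i = 0.064/12 = 0.00533333; n = 13 × 12 = 156 periods.
PV = PMT · [1 − (1+i)^(−n)] / i × (1+i) = 3140 · 106.287380 = 333,742.3737
(annuity-due: payments at period start, so ×(1+i).)

$333,742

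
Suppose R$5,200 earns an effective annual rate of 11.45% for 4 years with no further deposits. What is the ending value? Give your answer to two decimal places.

FV = PV·(1+i)^n = 5,200 × 1.542838 = 8,022.7569

R$8,022.76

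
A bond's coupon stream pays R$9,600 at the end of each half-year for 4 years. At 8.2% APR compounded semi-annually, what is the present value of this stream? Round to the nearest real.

R$64,368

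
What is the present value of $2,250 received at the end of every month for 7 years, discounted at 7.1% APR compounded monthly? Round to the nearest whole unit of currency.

With 12 periods per year: i = 0.00591667, n = 84.
PV = 2250 × [1 − (1+0.00591667)^(−84)] / 0.00591667 = 2250 × 66.043170 = 148,597.1314

$148,597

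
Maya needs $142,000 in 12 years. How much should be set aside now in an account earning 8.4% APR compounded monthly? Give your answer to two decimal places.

With 12 periods per year: i = 0.007, n = 144.
PV = 142,000 / (1 + 0.007)^144 = 142,000 / 2.730510 = 52,004.9382

$52,004.94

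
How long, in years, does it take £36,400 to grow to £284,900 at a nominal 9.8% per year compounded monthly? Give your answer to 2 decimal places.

Periodic rate i = 0.098/12 = 0.00816667.
n = ln(284900/36400) / ln(1+0.00816667) = ln(7.82692) / 0.008133 = 252.9747 months
= 252.9747/12 years

21.08 years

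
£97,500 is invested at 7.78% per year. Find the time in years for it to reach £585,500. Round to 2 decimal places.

23.93 years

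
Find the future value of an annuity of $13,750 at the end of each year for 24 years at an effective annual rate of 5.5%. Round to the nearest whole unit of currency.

$653,647

FV = PMT · [(1+i)^n − 1] / i = 13750 · 47.537998 = 653,647.4760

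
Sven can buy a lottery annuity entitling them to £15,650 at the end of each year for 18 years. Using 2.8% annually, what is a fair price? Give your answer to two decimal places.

£218,927.53

PV = PMT · [1 − (1+i)^(−n)] / i = 15650 · 13.988980 = 218,927.5305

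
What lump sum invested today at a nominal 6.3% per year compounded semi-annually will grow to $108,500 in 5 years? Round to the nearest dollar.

$79,568

With 2 periods per year: i = 0.0315, n = 10.
PV = 108,500 / (1 + 0.0315)^10 = 108,500 / 1.363617 = 79,567.8119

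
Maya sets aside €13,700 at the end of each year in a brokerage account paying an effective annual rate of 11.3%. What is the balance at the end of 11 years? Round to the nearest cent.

€272,391.73

FV = PMT · [(1+i)^n − 1] / i = 13700 · 19.882608 = 272,391.7337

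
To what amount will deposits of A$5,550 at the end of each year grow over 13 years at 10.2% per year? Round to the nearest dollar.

A$137,921

Accumulation factor s(13|0.102) = 24.850652; FV = 5550 × 24.850652 = 137,921.1176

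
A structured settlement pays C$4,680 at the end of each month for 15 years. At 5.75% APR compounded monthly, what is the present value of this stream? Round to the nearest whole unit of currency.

C$563,577

i = 0.0575/12 = 0.00479167 per month; n = 15·12 = 180.
Annuity factor a(180|0.00479167) = 120.422429; PV = 4680 × 120.422429 = 563,576.9692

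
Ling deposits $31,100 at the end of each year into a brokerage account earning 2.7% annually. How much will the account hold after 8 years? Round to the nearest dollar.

FV = 31100 × [(1+0.027)^8 − 1] / 0.027 = 31100 × 8.798232 = 273,625.0144

$273,625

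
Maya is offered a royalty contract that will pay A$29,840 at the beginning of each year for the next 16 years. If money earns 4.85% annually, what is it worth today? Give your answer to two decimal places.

PV = PMT · [1 − (1+i)^(−n)] / i × (1+i) = 29840 · 11.485704 = 342,733.4005
(annuity-due: payments at period start, so ×(1+i).)

A$342,733.40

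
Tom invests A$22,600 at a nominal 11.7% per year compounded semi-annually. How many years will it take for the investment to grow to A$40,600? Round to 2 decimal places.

Periodic rate i = 0.117/2 = 0.0585.
n = ln(40600/22600) / ln(1+0.0585) = ln(1.79646) / 0.056853 = 10.3041 half-years
= 10.3041/2 years

5.15 years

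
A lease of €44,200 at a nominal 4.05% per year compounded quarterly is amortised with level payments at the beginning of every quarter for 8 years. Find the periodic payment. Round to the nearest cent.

€1,607.72

Periodic rate i = 0.0405/4 = 0.010125; n = 8 × 4 = 32 periods.
Annuity-PV factor × (1+i) = 27.492403; PMT = 44200 / 27.492403 = 1,607.7168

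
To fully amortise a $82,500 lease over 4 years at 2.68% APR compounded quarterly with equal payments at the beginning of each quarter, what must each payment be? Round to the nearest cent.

$5,418.50

Periodic rate i = 0.0268/4 = 0.0067; n = 4 × 4 = 16 periods.
Annuity-PV factor × (1+i) = 15.225628; PMT = 82500 / 15.225628 = 5,418.4958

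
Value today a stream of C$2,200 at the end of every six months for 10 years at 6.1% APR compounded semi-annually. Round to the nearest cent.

i = 0.061/2 = 0.0305 per half-year; n = 10·2 = 20.
PV = 2200 × [1 − (1+0.0305)^(−20)] / 0.0305 = 2200 × 14.808932 = 32,579.6512

C$32,579.65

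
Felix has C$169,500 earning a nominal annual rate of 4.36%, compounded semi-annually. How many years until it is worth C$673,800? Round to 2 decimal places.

Periodic rate i = 0.0436/2 = 0.0218.
(1+i)^n = 673800/169500 = 3.97522, so n = ln 3.97522 / ln 1.0218 = 63.9940 half-years
= 63.9940/2 years

32.00 years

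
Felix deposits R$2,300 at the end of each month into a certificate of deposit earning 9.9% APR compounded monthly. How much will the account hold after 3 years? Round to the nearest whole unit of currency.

R$95,952

Periodic rate i = 0.099/12 = 0.00825; n = 3 × 12 = 36 periods.
FV = 2300 × [(1+0.00825)^36 − 1] / 0.00825 = 2300 × 41.718366 = 95,952.2416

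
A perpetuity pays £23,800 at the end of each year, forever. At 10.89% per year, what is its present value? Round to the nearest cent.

PV = C/r = 23800/0.1089 = 218,549.1276

£218,549.13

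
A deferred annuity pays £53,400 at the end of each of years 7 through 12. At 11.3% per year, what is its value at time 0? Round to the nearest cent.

£117,820.85

Value one period before first payment (t=6): 53400 × [1 − (1+0.113)^(−6)] / 0.113 = 53400 × 4.194226 = 223,971.6933
PV₀ = 223,971.6933 / (1+0.113)^6 = 223,971.6933 / 1.900951 = 117,820.8489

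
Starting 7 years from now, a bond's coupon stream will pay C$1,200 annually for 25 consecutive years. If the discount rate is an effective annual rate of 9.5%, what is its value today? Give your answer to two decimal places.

C$6,569.87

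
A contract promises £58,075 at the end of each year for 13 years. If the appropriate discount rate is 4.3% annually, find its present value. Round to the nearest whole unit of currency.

£569,269

PV = PMT · [1 − (1+i)^(−n)] / i = 58075 · 9.802306 = 569,268.9298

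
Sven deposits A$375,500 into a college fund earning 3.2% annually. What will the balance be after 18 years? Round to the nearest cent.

FV = 375,500 × (1 + 0.032)^18 = 661,979.4269

A$661,979.43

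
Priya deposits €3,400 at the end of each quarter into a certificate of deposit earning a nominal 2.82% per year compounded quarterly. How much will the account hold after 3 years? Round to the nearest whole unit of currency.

€42,420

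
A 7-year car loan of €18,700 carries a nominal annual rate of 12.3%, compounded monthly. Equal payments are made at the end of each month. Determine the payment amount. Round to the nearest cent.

€333.11

i = 0.123/12 = 0.01025 per month; n = 7·12 = 84.
PMT = 18700 / ( [1 − (1+0.01025)^(−84)] / 0.01025 ) = 18700 / 56.136982 = 333.1137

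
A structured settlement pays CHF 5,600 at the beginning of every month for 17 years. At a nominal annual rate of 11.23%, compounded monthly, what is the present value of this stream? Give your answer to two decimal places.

CHF 513,678.22

With 12 periods per year: i = 0.00935833, n = 204.
PV = 5600 × [1 − (1+0.00935833)^(−204)] / 0.00935833 × (1+i) = 5600 × 91.728253 = 513,678.2150
Payments are at the start of each period, so multiply by (1+i).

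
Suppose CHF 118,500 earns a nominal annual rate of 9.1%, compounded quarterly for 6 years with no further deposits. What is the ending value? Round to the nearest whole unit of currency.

i = 0.091/4 = 0.02275 per quarter; n = 6·4 = 24.
FV = PV·(1+i)^n = 118,500 × 1.715804 = 203,322.7928

CHF 203,323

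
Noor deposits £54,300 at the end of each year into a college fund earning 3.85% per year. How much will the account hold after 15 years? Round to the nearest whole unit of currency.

£1,075,241

FV = 54300 × [(1+0.0385)^15 − 1] / 0.0385 = 54300 × 19.801863 = 1,075,241.1405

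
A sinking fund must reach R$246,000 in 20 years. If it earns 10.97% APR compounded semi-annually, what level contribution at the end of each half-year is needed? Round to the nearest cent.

i = 0.1097/2 = 0.05485 per half-year; n = 20·2 = 40.
FV-annuity factor = 136.098922; PMT = 246000 / 136.098922 = 1,807.5088

R$1,807.51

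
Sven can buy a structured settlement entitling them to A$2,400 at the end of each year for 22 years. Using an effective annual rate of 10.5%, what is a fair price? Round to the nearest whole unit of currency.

A$20,316

PV = 2400 × [1 − (1+0.105)^(−22)] / 0.105 = 2400 × 8.464945 = 20,315.8669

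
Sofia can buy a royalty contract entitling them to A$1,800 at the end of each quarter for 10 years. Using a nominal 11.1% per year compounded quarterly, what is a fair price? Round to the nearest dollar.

i = 0.111/4 = 0.02775 per quarter; n = 10·4 = 40.
Annuity factor a(40|0.02775) = 23.979082; PV = 1800 × 23.979082 = 43,162.3481

A$43,162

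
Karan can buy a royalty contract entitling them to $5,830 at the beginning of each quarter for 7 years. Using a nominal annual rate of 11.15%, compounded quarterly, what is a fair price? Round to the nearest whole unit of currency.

$115,422

Periodic rate i = 0.1115/4 = 0.027875; n = 7 × 4 = 28 periods.
Annuity factor a(28|0.027875) × (1+i) = 19.798015; PV = 5830 × 19.798015 = 115,422.4287
Payments are at the start of each period, so multiply by (1+i).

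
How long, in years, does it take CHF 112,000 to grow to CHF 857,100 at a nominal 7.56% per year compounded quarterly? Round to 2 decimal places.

Periodic rate i = 0.0756/4 = 0.0189.
(1+i)^n = 857100/112000 = 7.65268, so n = ln 7.65268 / ln 1.0189 = 108.6893 quarters
= 108.6893/4 years

27.17 years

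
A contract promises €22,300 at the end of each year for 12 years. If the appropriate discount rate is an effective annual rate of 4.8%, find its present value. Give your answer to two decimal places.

€199,899.00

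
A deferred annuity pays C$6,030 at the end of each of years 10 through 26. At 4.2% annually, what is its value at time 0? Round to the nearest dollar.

PV at t=9 (ordinary 17-year annuity): 6030 × a(17|0.042) = 6030 × 11.979122 = 72,234.1070
Discount back 9 years: 72,234.1070 × (1+0.042)^(−9) = 72,234.1070 × 0.690543 = 49,880.7342

C$49,881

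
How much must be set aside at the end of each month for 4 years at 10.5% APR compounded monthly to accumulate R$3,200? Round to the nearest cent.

R$53.93

i = 0.105/12 = 0.00875 per month; n = 4·12 = 48.
PMT = 3200 / ( [(1+0.00875)^48 − 1] / 0.00875 ) = 3200 / 59.335280 = 53.9308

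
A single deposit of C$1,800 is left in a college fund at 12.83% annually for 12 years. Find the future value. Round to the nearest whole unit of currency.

FV = 1,800 × (1 + 0.1283)^12 = 7,662.4484

C$7,662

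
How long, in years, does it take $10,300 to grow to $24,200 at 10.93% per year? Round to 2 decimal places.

8.23 years

n = ln(24200/10300) / ln(1+0.1093) = ln(2.34951) / 0.103729 = 8.2350 years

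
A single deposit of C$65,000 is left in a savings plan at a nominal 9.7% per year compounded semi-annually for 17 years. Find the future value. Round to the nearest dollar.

i = 0.097/2 = 0.0485 per half-year; n = 17·2 = 34.
FV = 65,000 × (1 + 0.0485)^34 = 325,267.1017

C$325,267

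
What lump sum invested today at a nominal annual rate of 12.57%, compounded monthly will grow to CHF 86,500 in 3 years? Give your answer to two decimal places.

i = 0.1257/12 = 0.010475 per month; n = 3·12 = 36.
Discount factor = (1+0.010475)^(−36) = 0.687194; PV = 86,500 × 0.687194 = 59,442.2819

CHF 59,442.28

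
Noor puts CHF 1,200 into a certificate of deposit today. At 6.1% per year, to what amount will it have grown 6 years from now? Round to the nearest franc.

CHF 1,712

FV = 1,200 × (1 + 0.061)^6 = 1,711.8809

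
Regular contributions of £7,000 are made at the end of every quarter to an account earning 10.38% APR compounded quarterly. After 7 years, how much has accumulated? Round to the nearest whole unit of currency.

Periodic rate i = 0.1038/4 = 0.02595; n = 7 × 4 = 28 periods.
FV = PMT · [(1+i)^n − 1] / i = 7000 · 40.422351 = 282,956.4580

£282,956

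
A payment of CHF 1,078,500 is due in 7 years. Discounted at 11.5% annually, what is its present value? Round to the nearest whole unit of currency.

CHF 503,380

PV = FV·(1+i)^(−n) = 1,078,500 × 0.466741 = 503,380.1406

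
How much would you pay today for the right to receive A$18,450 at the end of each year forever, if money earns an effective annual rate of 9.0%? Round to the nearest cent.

A$205,000.00

PV = PMT / i = 18450 / 0.09 = 205,000.0000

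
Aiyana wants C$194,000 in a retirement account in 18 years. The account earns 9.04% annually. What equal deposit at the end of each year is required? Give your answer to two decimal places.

FV-annuity factor = 41.464345; PMT = 194000 / 41.464345 = 4,678.7186

C$4,678.72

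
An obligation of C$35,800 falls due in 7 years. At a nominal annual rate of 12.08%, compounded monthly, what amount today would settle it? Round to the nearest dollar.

C$15,434

i = 0.1208/12 = 0.0100667 per month; n = 7·12 = 84.
PV = 35,800 / (1 + 0.0100667)^84 = 35,800 / 2.319548 = 15,434.0442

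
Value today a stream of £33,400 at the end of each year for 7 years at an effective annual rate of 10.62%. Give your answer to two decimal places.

£159,338.58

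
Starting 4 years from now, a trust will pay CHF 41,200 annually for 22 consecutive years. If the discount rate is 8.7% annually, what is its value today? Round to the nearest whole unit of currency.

CHF 309,878

PV at t=3 (ordinary 22-year annuity): 41200 × a(22|0.087) = 41200 × 9.660120 = 397,996.9470
PV₀ = 397,996.9470 / (1+0.087)^3 = 397,996.9470 / 1.284366 = 309,878.2598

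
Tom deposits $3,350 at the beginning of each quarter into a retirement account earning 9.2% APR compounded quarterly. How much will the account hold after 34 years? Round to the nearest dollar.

$3,134,058

i = 0.092/4 = 0.023 per quarter; n = 34·4 = 136.
Accumulation factor s(136|0.023) × (1+i) = 935.539581; FV = 3350 × 935.539581 = 3,134,057.5976
Payments are at the start of each period, so multiply by (1+i).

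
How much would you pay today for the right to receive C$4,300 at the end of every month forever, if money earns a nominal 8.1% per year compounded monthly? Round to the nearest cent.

Periodic rate i = 0.081/12 = 0.00675.
PV = PMT / i = 4300 / 0.00675 = 637,037.0370

C$637,037.04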